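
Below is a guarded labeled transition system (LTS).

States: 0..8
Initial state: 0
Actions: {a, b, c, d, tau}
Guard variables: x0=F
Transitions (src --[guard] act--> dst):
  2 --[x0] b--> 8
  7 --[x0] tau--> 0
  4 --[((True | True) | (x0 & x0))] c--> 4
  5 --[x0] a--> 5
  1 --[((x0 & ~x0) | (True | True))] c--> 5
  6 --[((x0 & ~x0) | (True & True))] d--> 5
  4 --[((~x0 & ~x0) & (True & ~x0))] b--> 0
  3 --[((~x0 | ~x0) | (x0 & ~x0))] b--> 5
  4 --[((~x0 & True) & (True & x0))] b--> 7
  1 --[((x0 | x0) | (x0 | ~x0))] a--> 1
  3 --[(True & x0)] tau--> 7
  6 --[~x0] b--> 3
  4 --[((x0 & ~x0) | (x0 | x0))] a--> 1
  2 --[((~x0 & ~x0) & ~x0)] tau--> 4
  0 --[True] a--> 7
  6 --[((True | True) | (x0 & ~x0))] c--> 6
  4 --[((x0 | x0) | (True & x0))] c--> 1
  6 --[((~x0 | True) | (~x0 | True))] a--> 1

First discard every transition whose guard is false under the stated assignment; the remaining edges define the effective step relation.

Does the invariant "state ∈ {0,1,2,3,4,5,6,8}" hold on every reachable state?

Allowed set {0,1,2,3,4,5,6,8}
Reachable = {0,7}
  0: ok
  7: outside
counterexample path to 7: a

Answer: INVARIANT VIOLATED at state 7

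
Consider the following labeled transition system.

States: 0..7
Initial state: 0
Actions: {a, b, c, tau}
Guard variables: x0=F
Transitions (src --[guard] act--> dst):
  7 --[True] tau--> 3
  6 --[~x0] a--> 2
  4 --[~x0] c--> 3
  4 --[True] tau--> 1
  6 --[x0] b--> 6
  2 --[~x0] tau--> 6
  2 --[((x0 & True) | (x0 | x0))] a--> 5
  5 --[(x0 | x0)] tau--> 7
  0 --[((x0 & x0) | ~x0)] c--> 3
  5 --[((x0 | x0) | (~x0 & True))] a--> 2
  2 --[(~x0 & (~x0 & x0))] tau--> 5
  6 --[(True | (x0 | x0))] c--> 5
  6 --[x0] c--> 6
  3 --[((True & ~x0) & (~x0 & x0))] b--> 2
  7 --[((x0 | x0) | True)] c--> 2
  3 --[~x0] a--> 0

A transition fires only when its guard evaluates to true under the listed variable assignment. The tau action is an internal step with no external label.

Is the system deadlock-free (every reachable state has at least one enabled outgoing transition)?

R = {0,3}
  0: c→3  [1 exit(s)]
  3: a→0  [1 exit(s)]

Answer: DEADLOCK-FREE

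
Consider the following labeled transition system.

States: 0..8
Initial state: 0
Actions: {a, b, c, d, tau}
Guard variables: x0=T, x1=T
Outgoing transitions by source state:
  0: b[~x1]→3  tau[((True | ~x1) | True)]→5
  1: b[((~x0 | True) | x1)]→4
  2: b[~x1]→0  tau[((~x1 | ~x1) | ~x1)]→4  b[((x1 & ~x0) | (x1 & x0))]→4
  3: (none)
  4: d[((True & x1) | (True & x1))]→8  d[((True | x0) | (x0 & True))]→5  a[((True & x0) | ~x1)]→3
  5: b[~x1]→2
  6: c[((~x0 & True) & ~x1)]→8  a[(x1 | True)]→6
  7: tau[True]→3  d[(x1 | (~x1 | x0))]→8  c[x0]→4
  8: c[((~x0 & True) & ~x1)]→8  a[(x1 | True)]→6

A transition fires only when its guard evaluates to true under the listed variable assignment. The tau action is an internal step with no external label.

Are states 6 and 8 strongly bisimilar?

Bisimulation quotient by refinement:
  P[0] = {{0,1,2,3,4,5,6,7,8}}
  P[1] = {{0},{1,2},{3,5},{4},{6,8},{7}}
Fixed point at round 2; 6 class(es).
[6]={6,8}  [8]={6,8}

Answer: BISIMILAR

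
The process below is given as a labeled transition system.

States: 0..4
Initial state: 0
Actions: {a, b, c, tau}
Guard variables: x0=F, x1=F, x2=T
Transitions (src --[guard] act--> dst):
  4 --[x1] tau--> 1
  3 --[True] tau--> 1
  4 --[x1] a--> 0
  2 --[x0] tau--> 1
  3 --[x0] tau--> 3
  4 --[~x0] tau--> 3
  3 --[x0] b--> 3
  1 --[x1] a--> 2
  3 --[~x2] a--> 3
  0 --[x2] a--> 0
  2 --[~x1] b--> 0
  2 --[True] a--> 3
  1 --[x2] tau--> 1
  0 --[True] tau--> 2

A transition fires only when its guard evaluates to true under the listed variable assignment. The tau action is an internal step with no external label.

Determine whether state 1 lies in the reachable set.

After dropping false guards: 7 live edges.
L0 = {0}
L1 = {2}  total {0,2}
L2 = {3}  total {0,2,3}
L3 = {1}  total {0,1,2,3}
R = {0,1,2,3}
trace reaching 1: tau·a·tau

Answer: REACHABLE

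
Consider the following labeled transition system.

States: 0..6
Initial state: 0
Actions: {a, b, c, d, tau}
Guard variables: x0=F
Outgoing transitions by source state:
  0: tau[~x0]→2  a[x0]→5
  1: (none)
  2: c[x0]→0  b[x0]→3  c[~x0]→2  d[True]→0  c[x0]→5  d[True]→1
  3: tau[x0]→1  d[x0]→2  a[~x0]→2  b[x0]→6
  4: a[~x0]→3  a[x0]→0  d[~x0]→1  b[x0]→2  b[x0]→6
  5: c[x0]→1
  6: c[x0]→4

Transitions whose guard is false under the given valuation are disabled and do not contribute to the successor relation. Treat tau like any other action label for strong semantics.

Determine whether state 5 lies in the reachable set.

After dropping false guards: 7 live edges.
depth 0: {0}
depth 1: {2}  cumulative {0,2}
depth 2: {1}  cumulative {0,1,2}
Reachable = {0,1,2}

Answer: UNREACHABLE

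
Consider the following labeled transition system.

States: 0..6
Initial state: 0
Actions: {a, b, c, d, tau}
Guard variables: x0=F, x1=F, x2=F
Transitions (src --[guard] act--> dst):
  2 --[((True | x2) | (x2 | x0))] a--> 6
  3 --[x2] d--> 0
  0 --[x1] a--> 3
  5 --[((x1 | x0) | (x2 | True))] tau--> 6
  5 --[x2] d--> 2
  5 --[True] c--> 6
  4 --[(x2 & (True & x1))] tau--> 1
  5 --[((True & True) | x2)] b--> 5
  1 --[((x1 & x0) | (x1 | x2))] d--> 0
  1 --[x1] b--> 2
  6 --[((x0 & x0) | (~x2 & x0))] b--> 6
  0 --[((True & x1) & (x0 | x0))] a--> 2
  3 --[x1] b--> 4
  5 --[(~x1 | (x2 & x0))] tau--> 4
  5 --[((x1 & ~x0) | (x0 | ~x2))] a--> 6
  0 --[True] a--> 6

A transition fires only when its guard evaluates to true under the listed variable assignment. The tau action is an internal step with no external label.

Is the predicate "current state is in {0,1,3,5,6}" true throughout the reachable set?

Answer: INVARIANT HOLDS

Trace:
Safe = {0,1,3,5,6}
Reachable = {0,6}
  0: ✓
  6: ✓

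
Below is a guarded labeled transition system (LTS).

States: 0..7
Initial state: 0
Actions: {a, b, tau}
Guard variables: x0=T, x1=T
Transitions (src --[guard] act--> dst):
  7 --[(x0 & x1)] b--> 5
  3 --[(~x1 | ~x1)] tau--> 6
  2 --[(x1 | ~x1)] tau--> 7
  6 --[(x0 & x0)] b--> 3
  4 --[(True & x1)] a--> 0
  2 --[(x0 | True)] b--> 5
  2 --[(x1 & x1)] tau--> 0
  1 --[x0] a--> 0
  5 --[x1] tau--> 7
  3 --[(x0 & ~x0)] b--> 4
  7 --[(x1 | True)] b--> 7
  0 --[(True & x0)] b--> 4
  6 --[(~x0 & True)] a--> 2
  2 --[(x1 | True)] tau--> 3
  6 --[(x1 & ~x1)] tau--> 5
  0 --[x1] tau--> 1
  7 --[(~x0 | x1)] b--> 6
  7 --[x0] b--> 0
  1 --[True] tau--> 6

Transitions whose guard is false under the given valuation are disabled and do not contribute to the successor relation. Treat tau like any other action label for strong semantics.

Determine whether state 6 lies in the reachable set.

Answer: REACHABLE

Analysis:
15 transition(s) survive guard evaluation.
Layer 0: {0}
Layer 1: {1,4}  cumulative {0,1,4}
Layer 2: {6}  cumulative {0,1,4,6}
Layer 3: {3}  cumulative {0,1,3,4,6}
R = {0,1,3,4,6}
trace reaching 6: tau·tau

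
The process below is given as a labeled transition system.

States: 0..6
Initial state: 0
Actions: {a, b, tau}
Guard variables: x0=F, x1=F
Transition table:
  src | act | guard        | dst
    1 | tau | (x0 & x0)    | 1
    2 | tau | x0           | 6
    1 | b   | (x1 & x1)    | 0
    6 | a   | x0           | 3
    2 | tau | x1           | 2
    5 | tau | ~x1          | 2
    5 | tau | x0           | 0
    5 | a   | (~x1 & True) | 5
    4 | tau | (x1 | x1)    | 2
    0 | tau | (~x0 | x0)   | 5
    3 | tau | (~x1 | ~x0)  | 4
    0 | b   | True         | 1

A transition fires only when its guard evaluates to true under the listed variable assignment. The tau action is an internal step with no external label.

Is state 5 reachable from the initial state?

After dropping false guards: 5 live edges.
depth 0: {0}
depth 1: {1,5}  now seen {0,1,5}
depth 2: {2}  now seen {0,1,2,5}
R = {0,1,2,5}
trace reaching 5: tau

Answer: REACHABLE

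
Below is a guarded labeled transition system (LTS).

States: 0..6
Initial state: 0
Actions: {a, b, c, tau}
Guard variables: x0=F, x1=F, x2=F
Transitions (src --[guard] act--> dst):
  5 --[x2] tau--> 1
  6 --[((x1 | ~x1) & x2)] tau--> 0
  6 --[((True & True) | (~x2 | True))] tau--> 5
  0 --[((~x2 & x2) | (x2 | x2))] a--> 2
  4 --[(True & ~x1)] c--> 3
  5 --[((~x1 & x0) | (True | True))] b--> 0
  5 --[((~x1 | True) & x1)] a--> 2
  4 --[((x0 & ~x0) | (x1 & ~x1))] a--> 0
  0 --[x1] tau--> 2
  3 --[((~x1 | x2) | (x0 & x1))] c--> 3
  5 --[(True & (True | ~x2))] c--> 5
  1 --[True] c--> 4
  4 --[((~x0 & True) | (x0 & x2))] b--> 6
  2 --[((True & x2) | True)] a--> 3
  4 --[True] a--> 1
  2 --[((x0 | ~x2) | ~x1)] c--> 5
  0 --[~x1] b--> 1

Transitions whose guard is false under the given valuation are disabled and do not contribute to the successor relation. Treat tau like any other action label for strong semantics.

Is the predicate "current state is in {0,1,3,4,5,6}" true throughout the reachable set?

Inv-set: {0,1,3,4,5,6}
Reachable = {0,1,3,4,5,6}
  0: ok
  1: ok
  3: ok
  4: ok
  5: ok
  6: ok

Answer: INVARIANT HOLDS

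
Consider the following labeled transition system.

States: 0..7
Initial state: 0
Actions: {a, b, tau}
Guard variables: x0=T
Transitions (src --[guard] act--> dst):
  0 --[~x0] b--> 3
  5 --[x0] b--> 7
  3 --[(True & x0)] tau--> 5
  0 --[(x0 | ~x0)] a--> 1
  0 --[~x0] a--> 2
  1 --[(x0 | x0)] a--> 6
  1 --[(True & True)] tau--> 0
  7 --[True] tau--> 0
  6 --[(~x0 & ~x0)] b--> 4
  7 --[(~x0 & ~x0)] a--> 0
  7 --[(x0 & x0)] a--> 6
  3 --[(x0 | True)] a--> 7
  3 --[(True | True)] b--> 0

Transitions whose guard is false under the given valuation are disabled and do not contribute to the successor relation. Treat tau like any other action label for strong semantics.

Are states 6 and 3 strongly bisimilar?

Bisimulation quotient by refinement:
  round 0: {{0,1,2,3,4,5,6,7}}
  round 1: {{0},{1,7},{2,4,6},{3},{5}}
Fixed point at round 2; 5 class(es).
6∈{2,4,6}, 3∈{3}

Answer: NOT BISIMILAR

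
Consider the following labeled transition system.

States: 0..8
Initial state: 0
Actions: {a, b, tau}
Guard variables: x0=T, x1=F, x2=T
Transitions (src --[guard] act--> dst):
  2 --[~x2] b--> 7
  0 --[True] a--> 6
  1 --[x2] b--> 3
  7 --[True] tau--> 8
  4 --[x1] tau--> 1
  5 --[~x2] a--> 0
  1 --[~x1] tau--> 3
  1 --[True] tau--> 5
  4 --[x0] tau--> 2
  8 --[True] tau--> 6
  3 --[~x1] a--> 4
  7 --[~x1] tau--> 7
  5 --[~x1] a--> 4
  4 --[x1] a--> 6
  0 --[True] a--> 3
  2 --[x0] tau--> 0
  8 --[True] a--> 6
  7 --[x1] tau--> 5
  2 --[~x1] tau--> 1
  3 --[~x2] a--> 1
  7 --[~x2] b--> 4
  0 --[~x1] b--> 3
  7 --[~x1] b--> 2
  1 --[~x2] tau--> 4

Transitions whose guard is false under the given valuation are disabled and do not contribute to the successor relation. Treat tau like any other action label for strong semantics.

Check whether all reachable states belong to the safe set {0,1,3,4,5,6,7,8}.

Allowed set {0,1,3,4,5,6,7,8}
Reach set: {0,1,2,3,4,5,6}
  0: ✓
  1: ✓
  2: VIOLATES
  3: ✓
  4: ✓
  5: ✓
  6: ✓
reach 2 via a·a·tau — violates

Answer: INVARIANT VIOLATED at state 2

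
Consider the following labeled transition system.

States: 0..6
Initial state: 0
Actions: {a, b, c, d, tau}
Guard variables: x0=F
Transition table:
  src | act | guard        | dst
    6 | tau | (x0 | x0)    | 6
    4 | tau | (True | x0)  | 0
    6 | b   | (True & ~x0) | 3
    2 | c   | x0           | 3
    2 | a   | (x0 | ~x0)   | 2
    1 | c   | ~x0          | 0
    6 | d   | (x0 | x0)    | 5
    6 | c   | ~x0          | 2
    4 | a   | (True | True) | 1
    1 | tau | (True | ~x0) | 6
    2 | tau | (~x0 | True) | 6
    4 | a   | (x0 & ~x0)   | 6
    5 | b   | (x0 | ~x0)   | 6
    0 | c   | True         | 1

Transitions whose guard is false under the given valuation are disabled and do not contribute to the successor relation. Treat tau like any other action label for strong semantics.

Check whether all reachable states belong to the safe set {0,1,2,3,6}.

Answer: INVARIANT HOLDS

Analysis:
Inv-set: {0,1,2,3,6}
Reach set: {0,1,2,3,6}
  0: ✓
  1: ✓
  2: ✓
  3: ✓
  6: ✓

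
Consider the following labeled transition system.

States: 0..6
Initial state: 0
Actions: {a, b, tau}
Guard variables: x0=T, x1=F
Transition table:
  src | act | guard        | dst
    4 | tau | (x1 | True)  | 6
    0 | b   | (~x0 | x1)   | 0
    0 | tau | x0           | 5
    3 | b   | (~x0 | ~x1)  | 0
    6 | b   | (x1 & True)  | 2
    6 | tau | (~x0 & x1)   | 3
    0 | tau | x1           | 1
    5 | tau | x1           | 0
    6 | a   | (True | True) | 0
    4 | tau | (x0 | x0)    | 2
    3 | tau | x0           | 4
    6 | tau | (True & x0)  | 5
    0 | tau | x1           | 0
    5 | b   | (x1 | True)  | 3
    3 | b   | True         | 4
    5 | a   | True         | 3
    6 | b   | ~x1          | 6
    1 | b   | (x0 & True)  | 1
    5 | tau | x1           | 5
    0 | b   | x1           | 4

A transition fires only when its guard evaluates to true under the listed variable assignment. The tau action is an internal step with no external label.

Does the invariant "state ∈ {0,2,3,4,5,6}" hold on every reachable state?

Safe = {0,2,3,4,5,6}
R = {0,2,3,4,5,6}
  0: ✓
  2: ✓
  3: ✓
  4: ✓
  5: ✓
  6: ✓

Answer: INVARIANT HOLDS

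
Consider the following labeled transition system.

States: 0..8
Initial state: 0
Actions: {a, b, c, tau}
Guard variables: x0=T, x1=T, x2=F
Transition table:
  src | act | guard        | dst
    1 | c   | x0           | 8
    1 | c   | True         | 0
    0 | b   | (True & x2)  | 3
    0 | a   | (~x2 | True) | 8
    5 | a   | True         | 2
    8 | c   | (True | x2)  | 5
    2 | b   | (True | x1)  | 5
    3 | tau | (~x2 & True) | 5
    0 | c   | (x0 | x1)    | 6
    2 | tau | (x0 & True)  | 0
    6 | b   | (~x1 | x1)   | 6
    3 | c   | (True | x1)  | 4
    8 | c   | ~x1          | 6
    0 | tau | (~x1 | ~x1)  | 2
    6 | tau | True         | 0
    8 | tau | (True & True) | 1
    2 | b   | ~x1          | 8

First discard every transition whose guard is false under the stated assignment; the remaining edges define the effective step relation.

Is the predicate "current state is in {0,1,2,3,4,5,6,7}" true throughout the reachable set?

Inv-set: {0,1,2,3,4,5,6,7}
Reach set: {0,1,2,5,6,8}
  0: safe
  1: safe
  2: safe
  5: safe
  6: safe
  8: VIOLATES
witness against invariant: a → 8

Answer: INVARIANT VIOLATED at state 8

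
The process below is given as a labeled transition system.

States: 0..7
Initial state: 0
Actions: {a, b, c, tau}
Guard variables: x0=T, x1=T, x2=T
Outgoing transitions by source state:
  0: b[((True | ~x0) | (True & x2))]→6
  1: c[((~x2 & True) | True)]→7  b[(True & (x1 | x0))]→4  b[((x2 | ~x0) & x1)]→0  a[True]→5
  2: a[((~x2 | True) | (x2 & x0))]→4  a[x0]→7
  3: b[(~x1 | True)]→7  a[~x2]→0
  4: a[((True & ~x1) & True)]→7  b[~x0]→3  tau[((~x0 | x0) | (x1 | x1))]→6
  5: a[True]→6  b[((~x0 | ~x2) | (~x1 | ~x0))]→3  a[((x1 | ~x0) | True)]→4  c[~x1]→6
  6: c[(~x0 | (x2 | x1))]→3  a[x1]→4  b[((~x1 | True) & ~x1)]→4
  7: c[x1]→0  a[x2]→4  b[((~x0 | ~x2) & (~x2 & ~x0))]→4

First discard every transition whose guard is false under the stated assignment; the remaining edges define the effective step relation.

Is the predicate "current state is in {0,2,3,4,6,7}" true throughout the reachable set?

Safe = {0,2,3,4,6,7}
Reachable = {0,3,4,6,7}
  0: safe
  3: safe
  4: safe
  6: safe
  7: safe

Answer: INVARIANT HOLDS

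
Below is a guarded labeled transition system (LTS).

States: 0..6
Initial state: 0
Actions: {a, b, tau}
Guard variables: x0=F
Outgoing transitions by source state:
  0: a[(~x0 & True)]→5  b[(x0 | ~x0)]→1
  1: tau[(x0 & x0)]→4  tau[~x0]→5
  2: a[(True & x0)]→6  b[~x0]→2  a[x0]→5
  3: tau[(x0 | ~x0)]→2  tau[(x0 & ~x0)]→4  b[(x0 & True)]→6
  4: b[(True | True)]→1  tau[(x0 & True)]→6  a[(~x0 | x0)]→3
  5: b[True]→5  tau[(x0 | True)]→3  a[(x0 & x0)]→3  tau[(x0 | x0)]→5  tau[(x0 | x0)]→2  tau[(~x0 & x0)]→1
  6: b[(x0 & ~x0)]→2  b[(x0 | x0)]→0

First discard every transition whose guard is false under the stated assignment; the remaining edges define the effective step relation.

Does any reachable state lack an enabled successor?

Answer: DEADLOCK-FREE

Trace:
R = {0,1,2,3,5}
  0: a→5  b→1  [deg 2]
  1: tau→5  [deg 1]
  2: b→2  [deg 1]
  3: tau→2  [deg 1]
  5: b→5  tau→3  [deg 2]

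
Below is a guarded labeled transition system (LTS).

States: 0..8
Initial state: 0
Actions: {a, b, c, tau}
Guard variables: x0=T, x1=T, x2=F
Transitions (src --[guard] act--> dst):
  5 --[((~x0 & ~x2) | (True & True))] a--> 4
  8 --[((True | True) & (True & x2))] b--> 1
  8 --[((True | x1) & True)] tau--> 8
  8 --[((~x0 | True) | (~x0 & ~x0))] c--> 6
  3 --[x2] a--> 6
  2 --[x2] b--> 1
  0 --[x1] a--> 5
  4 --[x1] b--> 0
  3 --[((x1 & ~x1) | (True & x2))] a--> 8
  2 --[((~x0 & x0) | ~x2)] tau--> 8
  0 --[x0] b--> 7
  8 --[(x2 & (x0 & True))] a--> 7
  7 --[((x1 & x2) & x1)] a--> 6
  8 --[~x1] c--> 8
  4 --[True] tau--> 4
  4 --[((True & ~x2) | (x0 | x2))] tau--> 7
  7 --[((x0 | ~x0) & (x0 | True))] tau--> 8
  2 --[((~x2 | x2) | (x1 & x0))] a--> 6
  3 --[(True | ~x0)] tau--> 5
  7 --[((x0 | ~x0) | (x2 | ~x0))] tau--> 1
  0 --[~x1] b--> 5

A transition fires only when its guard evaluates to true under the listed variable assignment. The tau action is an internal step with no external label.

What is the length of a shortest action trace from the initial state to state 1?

Breadth-first toward 1:
  L0 = {0}
  L1 = {5,7}
  L2 = {1,4,8}
first hit 1 at d=2 via b·tau

Answer: 2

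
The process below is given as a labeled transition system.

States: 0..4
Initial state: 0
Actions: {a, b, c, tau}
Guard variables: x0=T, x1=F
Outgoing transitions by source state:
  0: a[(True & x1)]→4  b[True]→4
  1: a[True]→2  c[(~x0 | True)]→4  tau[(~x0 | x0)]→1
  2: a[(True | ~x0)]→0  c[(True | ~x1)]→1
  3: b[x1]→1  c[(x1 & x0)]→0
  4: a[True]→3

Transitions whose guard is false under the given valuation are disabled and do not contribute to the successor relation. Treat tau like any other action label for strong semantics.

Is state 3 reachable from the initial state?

Guard filter leaves 7 enabled edge(s).
Layer 0: {0}
Layer 1: {4}  now seen {0,4}
Layer 2: {3}  now seen {0,3,4}
Reachable = {0,3,4}
witness 3: b·a

Answer: REACHABLE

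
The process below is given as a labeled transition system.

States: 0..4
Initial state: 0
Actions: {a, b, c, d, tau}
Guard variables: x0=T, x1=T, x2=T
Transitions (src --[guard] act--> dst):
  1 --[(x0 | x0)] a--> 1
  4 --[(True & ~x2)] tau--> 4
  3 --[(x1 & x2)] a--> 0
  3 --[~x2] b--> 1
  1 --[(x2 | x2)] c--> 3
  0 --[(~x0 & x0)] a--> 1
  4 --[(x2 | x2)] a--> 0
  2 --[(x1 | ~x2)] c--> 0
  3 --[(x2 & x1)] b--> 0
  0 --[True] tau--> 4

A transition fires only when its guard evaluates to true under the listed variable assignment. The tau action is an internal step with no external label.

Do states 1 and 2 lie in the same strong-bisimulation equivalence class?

Answer: NOT BISIMILAR

Working:
Bisimulation quotient by refinement:
  π0 = {{0,1,2,3,4}}
  π1 = {{0},{1},{2},{3},{4}}
Fixed point at round 2; 5 class(es).
1∈{1}, 2∈{2}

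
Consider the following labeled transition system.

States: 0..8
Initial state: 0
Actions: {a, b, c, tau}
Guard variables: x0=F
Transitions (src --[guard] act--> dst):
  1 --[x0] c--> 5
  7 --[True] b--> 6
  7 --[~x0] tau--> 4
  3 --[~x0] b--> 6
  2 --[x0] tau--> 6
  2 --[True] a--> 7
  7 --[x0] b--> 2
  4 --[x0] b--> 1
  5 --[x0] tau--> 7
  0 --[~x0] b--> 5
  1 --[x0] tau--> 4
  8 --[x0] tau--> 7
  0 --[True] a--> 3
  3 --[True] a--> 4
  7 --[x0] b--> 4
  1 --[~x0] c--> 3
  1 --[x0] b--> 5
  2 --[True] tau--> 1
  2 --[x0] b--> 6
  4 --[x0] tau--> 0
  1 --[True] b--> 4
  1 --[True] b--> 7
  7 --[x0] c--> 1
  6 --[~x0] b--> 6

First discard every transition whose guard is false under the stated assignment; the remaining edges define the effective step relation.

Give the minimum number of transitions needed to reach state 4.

Layered search for 4:
  Layer 0: {0}
  Layer 1: {3,5}
  Layer 2: {4,6}
depth(4)=2, e.g. a·a

Answer: 2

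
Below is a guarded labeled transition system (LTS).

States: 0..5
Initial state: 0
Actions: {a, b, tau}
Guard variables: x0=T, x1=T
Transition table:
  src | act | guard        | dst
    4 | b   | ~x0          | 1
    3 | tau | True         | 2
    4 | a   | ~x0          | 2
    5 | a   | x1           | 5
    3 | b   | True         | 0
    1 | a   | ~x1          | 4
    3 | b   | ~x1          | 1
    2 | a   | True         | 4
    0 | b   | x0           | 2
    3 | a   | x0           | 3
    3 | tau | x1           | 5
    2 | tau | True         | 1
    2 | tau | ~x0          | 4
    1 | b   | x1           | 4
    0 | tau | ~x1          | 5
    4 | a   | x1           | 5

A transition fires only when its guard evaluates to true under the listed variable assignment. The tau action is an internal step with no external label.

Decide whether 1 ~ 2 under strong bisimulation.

Compute ~ classes (split until stable):
  P[0] = {{0,1,2,3,4,5}}
  P[1] = {{0,1},{2},{3},{4,5}}
  P[2] = {{0},{1},{2},{3},{4,5}}
stable after 3 split(s): 5 block(s)
class of 1: {1}; class of 2: {2}

Answer: NOT BISIMILAR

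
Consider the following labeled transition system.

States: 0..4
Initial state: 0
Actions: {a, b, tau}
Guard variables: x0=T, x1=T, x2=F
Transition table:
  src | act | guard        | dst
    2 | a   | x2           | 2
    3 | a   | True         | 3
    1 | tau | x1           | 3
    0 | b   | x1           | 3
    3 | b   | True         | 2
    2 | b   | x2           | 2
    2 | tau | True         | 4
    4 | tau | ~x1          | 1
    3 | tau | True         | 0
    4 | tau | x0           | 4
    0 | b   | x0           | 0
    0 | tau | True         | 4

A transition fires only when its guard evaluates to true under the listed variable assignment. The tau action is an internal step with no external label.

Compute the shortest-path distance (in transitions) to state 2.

Answer: 2

Working:
Layered search for 2:
  Layer 0: {0}
  Layer 1: {3,4}
  Layer 2: {2}
2 enters at depth 2; path b·b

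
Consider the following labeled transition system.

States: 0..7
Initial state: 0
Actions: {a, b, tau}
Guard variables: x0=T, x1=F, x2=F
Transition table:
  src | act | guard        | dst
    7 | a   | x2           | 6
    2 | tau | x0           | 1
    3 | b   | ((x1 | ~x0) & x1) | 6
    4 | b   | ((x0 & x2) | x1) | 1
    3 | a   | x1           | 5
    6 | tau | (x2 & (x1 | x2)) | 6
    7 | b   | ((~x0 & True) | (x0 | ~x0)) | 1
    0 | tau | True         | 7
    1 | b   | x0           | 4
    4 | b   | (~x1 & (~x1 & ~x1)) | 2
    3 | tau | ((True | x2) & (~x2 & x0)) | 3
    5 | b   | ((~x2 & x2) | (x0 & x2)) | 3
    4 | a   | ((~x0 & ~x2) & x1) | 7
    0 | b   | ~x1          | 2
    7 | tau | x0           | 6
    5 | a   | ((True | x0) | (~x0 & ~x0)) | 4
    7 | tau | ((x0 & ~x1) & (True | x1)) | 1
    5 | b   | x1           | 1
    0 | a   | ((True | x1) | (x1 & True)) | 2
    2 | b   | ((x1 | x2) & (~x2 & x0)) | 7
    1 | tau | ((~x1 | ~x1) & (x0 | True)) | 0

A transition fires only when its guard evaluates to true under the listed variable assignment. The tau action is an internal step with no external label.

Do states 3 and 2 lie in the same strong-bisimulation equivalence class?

Answer: NOT BISIMILAR

Analysis:
Compute ~ classes (split until stable):
  P[0] = {{0,1,2,3,4,5,6,7}}
  P[1] = {{0},{1,7},{2,3},{4},{5},{6}}
  P[2] = {{0},{1},{2},{3},{4},{5},{6},{7}}
Fixed point at round 3; 8 class(es).
class of 3: {3}; class of 2: {2}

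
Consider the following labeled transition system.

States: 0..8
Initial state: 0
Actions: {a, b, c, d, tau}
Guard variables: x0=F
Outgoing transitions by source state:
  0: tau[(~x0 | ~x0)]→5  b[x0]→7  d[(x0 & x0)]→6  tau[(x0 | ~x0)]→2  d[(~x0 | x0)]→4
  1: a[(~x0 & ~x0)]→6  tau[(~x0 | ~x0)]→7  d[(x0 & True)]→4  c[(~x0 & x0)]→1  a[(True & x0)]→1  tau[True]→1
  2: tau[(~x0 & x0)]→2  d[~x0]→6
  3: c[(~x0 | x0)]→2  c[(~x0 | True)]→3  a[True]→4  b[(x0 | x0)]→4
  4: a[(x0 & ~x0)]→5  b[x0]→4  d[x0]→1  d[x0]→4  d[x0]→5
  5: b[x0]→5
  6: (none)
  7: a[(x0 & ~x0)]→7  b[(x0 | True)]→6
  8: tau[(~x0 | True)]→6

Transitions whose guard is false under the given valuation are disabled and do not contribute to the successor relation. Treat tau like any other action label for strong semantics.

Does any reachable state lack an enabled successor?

Answer: DEADLOCK at state 4

Working:
R = {0,2,4,5,6}
  0: d→4  tau→2  tau→5  [3 exit(s)]
  2: d→6  [1 exit(s)]
  4: ∅  [deadlock]
  5: ∅  [deadlock]
  6: ∅  [deadlock]
witness 4: d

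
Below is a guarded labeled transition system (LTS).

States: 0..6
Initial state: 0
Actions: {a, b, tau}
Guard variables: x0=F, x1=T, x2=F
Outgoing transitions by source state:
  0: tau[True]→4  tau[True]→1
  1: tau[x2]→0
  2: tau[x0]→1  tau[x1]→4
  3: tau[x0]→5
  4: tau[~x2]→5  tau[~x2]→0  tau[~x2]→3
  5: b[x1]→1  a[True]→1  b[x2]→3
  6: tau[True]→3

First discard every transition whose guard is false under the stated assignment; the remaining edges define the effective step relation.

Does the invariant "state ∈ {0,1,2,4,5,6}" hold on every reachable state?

Allowed set {0,1,2,4,5,6}
Reachable = {0,1,3,4,5}
  0: ok
  1: ok
  3: outside
  4: ok
  5: ok
counterexample path to 3: tau·tau

Answer: INVARIANT VIOLATED at state 3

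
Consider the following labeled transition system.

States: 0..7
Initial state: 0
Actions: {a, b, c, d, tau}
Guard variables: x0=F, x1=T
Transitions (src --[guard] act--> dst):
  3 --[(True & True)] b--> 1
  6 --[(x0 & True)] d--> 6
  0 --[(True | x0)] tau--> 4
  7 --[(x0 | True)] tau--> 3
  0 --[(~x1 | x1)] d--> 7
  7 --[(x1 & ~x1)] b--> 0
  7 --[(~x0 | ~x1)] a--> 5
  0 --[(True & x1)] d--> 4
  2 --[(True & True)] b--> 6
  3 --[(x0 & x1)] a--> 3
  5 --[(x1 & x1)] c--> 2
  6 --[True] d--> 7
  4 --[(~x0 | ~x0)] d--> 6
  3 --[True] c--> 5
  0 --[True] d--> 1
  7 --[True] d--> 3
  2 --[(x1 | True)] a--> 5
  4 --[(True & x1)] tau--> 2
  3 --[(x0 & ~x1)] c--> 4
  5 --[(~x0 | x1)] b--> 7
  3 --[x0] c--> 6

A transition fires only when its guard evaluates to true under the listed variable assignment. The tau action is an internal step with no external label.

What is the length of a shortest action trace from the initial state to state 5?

BFS to 5:
  depth 0: {0}
  depth 1: {1,4,7}
  depth 2: {2,3,5,6}
first hit 5 at d=2 via d·a

Answer: 2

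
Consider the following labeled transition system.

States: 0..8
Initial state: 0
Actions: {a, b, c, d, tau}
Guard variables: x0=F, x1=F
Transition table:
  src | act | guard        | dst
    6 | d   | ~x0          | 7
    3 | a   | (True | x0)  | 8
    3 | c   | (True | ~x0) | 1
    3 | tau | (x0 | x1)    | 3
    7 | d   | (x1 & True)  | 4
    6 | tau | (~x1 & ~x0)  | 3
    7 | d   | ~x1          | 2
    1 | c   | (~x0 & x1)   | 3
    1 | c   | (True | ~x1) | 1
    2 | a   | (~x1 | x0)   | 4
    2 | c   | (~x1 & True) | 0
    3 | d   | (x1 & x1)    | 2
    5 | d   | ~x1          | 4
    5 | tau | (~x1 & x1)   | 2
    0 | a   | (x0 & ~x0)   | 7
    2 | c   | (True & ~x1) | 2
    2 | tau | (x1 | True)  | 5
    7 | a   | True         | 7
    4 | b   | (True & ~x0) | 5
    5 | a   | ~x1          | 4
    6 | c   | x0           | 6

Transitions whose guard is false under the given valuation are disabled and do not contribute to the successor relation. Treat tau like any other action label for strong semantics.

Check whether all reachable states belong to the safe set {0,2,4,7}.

Safe = {0,2,4,7}
Reach set: {0}
  0: ✓

Answer: INVARIANT HOLDS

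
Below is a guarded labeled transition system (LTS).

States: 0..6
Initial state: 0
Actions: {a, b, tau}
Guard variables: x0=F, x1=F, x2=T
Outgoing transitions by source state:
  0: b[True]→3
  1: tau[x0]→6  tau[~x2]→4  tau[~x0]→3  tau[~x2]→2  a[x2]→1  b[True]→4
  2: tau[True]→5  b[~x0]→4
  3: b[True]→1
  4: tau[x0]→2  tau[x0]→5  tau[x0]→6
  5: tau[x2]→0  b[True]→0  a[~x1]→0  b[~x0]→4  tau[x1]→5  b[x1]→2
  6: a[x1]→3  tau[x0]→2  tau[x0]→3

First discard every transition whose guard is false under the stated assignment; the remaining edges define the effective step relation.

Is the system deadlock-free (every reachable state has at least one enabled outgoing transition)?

Answer: DEADLOCK at state 4

Working:
R = {0,1,3,4}
  0: b→3  [1 out]
  1: a→1  b→4  tau→3  [3 out]
  3: b→1  [1 out]
  4: ∅  [no exit]
witness 4: b·b·b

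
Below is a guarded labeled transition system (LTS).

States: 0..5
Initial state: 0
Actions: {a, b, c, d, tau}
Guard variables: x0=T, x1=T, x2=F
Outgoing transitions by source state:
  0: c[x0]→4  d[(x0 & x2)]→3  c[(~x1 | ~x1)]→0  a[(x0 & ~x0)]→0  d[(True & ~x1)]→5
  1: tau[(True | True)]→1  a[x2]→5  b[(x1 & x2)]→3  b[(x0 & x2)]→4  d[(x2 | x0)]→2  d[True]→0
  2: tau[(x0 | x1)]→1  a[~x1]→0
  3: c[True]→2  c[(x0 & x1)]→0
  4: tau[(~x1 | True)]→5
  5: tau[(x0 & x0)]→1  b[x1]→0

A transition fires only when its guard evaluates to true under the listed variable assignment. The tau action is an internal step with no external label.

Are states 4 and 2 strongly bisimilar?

Answer: NOT BISIMILAR

Trace:
Refine partition for ~:
  round 0: {{0,1,2,3,4,5}}
  round 1: {{0,3},{1},{2,4},{5}}
  round 2: {{0},{1},{2},{3},{4},{5}}
stable after 3 split(s): 6 block(s)
[4]={4}  [2]={2}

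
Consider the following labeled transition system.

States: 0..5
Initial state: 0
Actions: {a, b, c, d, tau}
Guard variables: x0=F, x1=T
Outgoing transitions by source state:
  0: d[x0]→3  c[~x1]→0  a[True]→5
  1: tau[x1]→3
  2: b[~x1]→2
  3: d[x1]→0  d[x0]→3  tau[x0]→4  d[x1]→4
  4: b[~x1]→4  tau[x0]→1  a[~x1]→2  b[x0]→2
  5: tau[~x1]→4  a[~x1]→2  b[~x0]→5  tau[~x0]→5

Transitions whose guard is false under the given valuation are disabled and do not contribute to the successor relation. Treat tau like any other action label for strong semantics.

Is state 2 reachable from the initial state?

Answer: UNREACHABLE

Analysis:
6 transition(s) survive guard evaluation.
depth 0: {0}
depth 1: {5}  total {0,5}
R = {0,5}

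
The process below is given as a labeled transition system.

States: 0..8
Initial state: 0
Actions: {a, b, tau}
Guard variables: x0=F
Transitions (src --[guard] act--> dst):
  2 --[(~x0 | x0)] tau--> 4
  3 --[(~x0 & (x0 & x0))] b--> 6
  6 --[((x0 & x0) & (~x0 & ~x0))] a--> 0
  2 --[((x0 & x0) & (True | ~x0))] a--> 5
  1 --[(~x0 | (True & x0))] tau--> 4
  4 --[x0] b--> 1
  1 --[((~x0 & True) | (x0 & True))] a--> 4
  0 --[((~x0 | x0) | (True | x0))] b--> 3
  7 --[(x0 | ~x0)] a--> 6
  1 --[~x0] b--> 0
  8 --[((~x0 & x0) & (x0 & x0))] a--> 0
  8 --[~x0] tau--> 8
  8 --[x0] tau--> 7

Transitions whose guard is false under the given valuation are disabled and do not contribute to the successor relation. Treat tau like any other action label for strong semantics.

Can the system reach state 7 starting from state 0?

Answer: UNREACHABLE

Analysis:
After dropping false guards: 7 live edges.
L0 = {0}
L1 = {3}  cumulative {0,3}
R = {0,3}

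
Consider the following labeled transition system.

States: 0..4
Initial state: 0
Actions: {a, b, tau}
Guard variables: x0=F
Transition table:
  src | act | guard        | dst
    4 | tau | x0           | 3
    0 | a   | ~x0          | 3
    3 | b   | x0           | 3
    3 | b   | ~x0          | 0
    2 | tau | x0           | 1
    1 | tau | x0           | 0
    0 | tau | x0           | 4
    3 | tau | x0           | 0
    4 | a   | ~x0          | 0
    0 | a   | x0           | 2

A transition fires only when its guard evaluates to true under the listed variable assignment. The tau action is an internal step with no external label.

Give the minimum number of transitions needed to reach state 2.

Answer: UNREACHABLE

Trace:
Breadth-first toward 2:
  L0 = {0}
  L1 = {3}
2 never appears.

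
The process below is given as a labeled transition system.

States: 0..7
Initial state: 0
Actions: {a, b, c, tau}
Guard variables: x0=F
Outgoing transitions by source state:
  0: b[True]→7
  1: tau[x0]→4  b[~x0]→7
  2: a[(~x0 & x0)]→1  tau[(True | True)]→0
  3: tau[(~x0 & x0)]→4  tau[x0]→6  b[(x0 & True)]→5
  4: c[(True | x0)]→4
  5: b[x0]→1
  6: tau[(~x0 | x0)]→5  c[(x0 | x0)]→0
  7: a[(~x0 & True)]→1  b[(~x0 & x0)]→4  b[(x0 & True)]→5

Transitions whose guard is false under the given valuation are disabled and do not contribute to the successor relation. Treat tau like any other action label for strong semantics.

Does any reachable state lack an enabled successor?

R = {0,1,7}
  0: b→7  [1 out]
  1: b→7  [1 out]
  7: a→1  [1 out]

Answer: DEADLOCK-FREE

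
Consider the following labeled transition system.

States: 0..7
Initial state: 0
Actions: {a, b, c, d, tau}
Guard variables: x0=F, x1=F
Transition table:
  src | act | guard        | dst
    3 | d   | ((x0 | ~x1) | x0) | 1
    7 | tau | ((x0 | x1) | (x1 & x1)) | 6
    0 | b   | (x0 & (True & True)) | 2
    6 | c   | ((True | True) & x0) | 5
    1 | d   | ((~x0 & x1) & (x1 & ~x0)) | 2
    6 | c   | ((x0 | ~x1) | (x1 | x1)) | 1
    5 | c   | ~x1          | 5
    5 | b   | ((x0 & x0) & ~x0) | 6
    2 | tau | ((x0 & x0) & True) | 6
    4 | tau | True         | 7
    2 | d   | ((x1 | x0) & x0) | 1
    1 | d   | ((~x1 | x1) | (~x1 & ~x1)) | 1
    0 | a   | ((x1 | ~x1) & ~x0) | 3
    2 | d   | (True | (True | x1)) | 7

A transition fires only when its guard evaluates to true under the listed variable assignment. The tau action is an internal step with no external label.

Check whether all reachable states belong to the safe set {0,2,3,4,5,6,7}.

Answer: INVARIANT VIOLATED at state 1

Analysis:
Allowed set {0,2,3,4,5,6,7}
R = {0,1,3}
  0: safe
  1: outside
  3: safe
witness against invariant: a·d → 1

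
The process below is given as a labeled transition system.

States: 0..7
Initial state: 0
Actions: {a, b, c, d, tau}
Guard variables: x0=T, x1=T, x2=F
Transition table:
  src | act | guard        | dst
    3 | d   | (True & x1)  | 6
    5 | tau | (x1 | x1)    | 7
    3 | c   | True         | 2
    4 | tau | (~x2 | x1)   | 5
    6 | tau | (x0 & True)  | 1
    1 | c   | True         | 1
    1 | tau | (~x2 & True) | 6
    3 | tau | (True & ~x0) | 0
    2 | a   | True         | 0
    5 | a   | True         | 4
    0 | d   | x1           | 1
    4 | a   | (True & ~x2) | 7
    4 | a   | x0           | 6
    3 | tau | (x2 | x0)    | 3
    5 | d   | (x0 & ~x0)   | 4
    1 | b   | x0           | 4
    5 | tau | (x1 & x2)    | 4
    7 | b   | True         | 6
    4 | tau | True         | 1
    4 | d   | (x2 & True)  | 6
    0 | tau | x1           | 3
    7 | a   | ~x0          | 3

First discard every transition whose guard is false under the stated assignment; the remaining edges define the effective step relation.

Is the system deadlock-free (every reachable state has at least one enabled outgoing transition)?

Reach set: {0,1,2,3,4,5,6,7}
  0: d→1  tau→3  [2 exit(s)]
  1: b→4  c→1  tau→6  [3 exit(s)]
  2: a→0  [1 exit(s)]
  3: c→2  d→6  tau→3  [3 exit(s)]
  4: a→6  a→7  tau→1  tau→5  [4 exit(s)]
  5: a→4  tau→7  [2 exit(s)]
  6: tau→1  [1 exit(s)]
  7: b→6  [1 exit(s)]

Answer: DEADLOCK-FREE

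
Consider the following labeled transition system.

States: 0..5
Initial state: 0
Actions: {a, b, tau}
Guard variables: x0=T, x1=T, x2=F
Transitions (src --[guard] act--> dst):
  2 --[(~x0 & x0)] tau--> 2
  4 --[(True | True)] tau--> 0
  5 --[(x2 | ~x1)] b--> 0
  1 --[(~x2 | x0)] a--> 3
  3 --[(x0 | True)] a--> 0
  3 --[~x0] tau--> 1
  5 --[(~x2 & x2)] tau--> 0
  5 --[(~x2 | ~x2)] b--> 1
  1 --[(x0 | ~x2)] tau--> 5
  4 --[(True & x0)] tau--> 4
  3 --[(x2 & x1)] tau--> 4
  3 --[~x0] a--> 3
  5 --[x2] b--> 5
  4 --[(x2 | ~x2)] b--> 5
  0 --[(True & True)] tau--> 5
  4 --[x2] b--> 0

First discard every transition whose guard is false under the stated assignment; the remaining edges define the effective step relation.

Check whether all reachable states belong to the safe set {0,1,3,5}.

Answer: INVARIANT HOLDS

Analysis:
Inv-set: {0,1,3,5}
Reachable = {0,1,3,5}
  0: ok
  1: ok
  3: ok
  5: ok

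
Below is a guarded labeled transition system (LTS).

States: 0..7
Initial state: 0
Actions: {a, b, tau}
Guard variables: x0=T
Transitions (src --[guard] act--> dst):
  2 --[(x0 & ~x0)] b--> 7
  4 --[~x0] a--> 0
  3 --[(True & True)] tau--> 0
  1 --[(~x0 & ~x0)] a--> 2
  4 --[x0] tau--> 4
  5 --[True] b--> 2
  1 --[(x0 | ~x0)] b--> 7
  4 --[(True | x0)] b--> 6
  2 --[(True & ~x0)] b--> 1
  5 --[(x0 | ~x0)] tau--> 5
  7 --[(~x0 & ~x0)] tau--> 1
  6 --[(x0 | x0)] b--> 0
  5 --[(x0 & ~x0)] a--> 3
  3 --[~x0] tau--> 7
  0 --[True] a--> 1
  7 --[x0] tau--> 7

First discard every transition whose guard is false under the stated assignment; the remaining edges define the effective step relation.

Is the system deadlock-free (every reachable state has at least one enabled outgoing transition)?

Reachable = {0,1,7}
  0: a→1  [1 out]
  1: b→7  [1 out]
  7: tau→7  [1 out]

Answer: DEADLOCK-FREE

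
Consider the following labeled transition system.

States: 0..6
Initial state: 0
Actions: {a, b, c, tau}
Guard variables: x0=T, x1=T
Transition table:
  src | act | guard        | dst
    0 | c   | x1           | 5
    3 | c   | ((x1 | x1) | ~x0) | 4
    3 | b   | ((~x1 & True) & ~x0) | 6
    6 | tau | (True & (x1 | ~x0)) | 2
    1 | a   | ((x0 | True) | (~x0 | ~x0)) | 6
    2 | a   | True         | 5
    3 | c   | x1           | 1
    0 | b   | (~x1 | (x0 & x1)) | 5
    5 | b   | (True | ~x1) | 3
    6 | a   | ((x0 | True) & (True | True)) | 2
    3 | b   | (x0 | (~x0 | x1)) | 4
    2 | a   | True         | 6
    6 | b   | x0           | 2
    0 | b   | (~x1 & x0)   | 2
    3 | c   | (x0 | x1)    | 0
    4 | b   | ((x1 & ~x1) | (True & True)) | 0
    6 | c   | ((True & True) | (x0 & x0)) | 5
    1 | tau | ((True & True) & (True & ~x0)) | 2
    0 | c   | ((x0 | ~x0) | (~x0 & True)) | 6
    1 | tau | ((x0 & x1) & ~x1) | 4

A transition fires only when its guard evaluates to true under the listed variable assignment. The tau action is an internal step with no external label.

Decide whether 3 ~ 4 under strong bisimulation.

Answer: NOT BISIMILAR

Trace:
Refine partition for ~:
  P[0] = {{0,1,2,3,4,5,6}}
  P[1] = {{0,3},{1,2},{4,5},{6}}
  P[2] = {{0},{1},{2},{3},{4,5},{6}}
  P[3] = {{0},{1},{2},{3},{4},{5},{6}}
stable after 4 split(s): 7 block(s)
class of 3: {3}; class of 4: {4}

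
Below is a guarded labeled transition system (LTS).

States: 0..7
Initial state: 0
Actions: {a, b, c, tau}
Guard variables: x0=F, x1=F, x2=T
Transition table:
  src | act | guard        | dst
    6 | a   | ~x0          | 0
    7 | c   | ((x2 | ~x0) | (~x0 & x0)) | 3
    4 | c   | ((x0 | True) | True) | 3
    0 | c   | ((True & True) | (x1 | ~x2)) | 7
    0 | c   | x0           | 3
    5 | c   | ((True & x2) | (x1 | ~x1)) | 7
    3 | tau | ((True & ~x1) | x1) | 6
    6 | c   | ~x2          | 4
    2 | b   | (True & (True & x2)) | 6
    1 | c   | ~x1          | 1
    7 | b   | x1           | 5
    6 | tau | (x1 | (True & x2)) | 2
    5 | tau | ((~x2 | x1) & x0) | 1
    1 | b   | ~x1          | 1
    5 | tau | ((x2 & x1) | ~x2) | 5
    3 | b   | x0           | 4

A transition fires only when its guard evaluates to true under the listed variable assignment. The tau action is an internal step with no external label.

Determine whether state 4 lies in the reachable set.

10 transition(s) survive guard evaluation.
L0 = {0}
L1 = {7}  total {0,7}
L2 = {3}  total {0,3,7}
L3 = {6}  total {0,3,6,7}
L4 = {2}  total {0,2,3,6,7}
Reachable = {0,2,3,6,7}

Answer: UNREACHABLE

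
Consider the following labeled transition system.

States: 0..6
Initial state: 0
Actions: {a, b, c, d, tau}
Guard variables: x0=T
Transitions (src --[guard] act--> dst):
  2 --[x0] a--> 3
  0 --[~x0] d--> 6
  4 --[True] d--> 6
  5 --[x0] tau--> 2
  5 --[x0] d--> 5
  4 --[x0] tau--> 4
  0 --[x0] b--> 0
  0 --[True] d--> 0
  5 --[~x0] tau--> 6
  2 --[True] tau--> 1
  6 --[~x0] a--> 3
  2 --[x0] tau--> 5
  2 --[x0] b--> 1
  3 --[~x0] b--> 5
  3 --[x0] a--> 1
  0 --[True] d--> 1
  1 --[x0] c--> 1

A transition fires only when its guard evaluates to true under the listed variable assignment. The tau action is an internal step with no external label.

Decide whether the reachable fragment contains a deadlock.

Answer: DEADLOCK-FREE

Analysis:
Reach set: {0,1}
  0: b→0  d→0  d→1  [deg 3]
  1: c→1  [deg 1]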